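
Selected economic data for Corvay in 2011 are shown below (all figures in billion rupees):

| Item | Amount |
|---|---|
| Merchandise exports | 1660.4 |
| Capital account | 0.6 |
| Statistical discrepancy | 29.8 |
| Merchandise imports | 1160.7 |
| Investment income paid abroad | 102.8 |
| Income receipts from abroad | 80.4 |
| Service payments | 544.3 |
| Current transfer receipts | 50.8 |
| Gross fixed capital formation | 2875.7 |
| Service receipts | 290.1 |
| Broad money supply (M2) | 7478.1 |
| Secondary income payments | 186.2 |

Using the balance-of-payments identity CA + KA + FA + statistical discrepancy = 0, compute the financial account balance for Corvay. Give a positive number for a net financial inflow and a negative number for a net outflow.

-118.1

Goods balance = 1660.4 - 1160.7 = 499.7
Services balance = 290.1 - 544.3 = -254.2
Trade balance (goods + services) = 499.7 + (-254.2) = 245.5
Net primary income = 80.4 - 102.8 = -22.4
Net secondary income = 50.8 - 186.2 = -135.4
Current account = 245.5 + (-22.4) + (-135.4) = 87.7
Financial account = -(87.7 + 0.6 + 29.8) = -118.1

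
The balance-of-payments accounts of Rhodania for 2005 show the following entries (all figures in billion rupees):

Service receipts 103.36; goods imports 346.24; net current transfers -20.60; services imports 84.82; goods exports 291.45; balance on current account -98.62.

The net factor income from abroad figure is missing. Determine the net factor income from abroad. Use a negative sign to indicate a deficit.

-41.77

Current account = goods balance + services balance + net primary income + net secondary income
Sum of the known components = -56.85
Net factor income from abroad = CA - (known components) = -98.62 - (-56.85) = -41.77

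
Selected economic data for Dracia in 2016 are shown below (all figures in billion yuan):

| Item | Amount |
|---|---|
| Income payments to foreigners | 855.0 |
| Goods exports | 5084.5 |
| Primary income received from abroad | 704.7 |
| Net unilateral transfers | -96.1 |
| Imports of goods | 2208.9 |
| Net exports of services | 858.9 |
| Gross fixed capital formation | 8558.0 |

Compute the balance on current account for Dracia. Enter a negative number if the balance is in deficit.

Goods balance = 5084.5 - 2208.9 = 2875.6
Services balance = 858.9
Trade balance (goods + services) = 2875.6 + 858.9 = 3734.5
Net primary income = 704.7 - 855.0 = -150.3
Net secondary income = -96.1
Current account = 3734.5 + (-150.3) + (-96.1) = 3488.1

3488.1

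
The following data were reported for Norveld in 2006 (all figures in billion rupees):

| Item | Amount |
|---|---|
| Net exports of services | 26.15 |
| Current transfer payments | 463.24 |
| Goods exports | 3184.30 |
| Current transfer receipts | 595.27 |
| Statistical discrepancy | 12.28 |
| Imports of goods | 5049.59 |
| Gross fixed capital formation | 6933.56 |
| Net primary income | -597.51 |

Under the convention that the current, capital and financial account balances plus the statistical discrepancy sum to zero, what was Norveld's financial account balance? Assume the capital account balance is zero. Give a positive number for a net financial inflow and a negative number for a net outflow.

Goods balance = 3184.30 - 5049.59 = -1865.29
Services balance = 26.15
Trade balance (goods + services) = -1865.29 + 26.15 = -1839.14
Net primary income = -597.51
Net secondary income = 595.27 - 463.24 = 132.03
Current account = -1839.14 + (-597.51) + 132.03 = -2304.62
Financial account = -(-2304.62 + 12.28) = 2292.34

2292.34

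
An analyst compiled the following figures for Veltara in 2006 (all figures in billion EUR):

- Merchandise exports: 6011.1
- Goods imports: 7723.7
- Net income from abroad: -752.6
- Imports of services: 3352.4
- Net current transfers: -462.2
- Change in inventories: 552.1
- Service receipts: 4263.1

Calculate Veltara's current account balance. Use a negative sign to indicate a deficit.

-2016.7

Goods balance = 6011.1 - 7723.7 = -1712.6
Services balance = 4263.1 - 3352.4 = 910.7
Trade balance (goods + services) = -1712.6 + 910.7 = -801.9
Net primary income = -752.6
Net secondary income = -462.2
Current account = -801.9 + (-752.6) + (-462.2) = -2016.7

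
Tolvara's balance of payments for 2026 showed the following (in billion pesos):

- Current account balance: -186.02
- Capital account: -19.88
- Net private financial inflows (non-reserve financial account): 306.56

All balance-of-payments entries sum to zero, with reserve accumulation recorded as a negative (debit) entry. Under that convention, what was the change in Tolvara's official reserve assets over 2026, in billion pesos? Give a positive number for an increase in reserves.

100.66

Official reserve transactions balance = -((-186.02) + (-19.88) + 306.56) = -100.66
An accumulation of reserves is recorded as a debit (negative entry), so the change in the stock of reserves is the negative of that balance.
Change in official reserves = -(-100.66) = 100.66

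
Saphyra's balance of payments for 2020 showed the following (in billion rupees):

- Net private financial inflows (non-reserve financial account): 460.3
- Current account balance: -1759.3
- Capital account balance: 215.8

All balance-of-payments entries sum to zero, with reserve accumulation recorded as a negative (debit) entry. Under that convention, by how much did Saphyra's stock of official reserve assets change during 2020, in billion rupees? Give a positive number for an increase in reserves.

-1083.2

Official reserve transactions balance = -((-1759.3) + 215.8 + 460.3) = 1083.2
An accumulation of reserves is recorded as a debit (negative entry), so the change in the stock of reserves is the negative of that balance.
Change in official reserves = -(1083.2) = -1083.2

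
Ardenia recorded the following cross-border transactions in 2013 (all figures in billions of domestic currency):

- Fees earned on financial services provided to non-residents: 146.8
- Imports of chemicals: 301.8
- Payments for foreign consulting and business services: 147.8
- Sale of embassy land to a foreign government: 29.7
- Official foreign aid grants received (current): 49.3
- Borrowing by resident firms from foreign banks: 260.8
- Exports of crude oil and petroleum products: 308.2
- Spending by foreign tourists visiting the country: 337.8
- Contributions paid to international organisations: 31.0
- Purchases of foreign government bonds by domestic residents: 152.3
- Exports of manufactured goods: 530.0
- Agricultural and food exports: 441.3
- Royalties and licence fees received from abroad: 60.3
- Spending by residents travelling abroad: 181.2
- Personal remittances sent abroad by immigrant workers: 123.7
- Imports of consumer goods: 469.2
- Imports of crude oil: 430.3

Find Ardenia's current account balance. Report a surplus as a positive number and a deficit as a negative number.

188.7

Goods: -430.3 - 301.8 + 308.2 - 469.2 + 530.0 + 441.3 = 78.2
Services: 337.8 - 147.8 + 146.8 - 181.2 + 60.3 = 215.9
Secondary income: 49.3 - 31.0 - 123.7 = -105.4
Current account = 78.2 + 215.9 + (-105.4) = 188.7
(Excluded from the current account — capital account: sale of embassy land to a foreign government 29.7; financial account: borrowing by resident firms from foreign banks 260.8, purchases of foreign government bonds by domestic residents 152.3.)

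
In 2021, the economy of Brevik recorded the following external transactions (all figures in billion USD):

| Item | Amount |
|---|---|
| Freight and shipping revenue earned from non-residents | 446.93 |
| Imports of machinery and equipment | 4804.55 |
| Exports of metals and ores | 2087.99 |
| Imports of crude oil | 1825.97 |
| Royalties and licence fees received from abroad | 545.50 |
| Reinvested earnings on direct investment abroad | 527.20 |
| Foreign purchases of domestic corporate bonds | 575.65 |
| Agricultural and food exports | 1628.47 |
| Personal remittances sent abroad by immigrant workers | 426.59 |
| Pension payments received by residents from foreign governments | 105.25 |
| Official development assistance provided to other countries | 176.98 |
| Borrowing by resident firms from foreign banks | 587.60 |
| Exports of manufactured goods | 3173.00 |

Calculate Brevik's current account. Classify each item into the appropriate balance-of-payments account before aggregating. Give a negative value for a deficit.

1280.25

Goods: -4804.55 + 1628.47 + 2087.99 + 3173.00 - 1825.97 = 258.94
Services: 545.50 + 446.93 = 992.43
Primary income: 527.20
Secondary income: -176.98 - 426.59 + 105.25 = -498.32
Current account = 258.94 + 992.43 + 527.20 + (-498.32) = 1280.25
(Excluded from the current account — financial account: foreign purchases of domestic corporate bonds 575.65, borrowing by resident firms from foreign banks 587.60.)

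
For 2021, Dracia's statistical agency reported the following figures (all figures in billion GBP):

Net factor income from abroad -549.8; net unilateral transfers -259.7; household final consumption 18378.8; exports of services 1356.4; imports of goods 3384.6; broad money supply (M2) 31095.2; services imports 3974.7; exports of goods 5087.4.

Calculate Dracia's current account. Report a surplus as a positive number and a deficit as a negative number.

Goods balance = 5087.4 - 3384.6 = 1702.8
Services balance = 1356.4 - 3974.7 = -2618.3
Trade balance (goods + services) = 1702.8 + (-2618.3) = -915.5
Net primary income = -549.8
Net secondary income = -259.7
Current account = -915.5 + (-549.8) + (-259.7) = -1725.0

-1725.0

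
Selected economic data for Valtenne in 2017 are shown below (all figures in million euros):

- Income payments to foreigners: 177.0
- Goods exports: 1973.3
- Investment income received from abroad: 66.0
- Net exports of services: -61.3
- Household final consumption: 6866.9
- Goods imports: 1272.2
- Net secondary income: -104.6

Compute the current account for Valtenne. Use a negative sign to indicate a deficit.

Goods balance = 1973.3 - 1272.2 = 701.1
Services balance = -61.3
Trade balance (goods + services) = 701.1 + (-61.3) = 639.8
Net primary income = 66.0 - 177.0 = -111.0
Net secondary income = -104.6
Current account = 639.8 + (-111.0) + (-104.6) = 424.2

424.2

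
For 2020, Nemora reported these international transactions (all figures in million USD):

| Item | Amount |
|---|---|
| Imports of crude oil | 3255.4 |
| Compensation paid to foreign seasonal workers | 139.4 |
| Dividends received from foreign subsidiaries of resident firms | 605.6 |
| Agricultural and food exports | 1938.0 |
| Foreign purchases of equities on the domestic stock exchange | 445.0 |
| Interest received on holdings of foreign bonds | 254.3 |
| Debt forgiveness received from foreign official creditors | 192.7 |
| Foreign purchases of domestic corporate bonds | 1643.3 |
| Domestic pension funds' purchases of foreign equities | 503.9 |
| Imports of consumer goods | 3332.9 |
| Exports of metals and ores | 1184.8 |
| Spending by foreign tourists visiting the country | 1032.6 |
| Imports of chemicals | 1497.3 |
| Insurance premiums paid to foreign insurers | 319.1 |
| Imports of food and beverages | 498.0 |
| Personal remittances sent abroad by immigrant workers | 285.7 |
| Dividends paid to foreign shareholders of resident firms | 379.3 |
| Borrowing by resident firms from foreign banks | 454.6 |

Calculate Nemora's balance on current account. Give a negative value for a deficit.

Goods: -1497.3 - 3255.4 + 1184.8 + 1938.0 - 498.0 - 3332.9 = -5460.8
Services: -319.1 + 1032.6 = 713.5
Primary income: 254.3 + 605.6 - 379.3 - 139.4 = 341.2
Secondary income: -285.7
Current account = (-5460.8) + 713.5 + 341.2 + (-285.7) = -4691.8
(Excluded from the current account — financial account: foreign purchases of equities on the domestic stock exchange 445.0, foreign purchases of domestic corporate bonds 1643.3, domestic pension funds' purchases of foreign equities 503.9, borrowing by resident firms from foreign banks 454.6; capital account: debt forgiveness received from foreign official creditors 192.7.)

-4691.8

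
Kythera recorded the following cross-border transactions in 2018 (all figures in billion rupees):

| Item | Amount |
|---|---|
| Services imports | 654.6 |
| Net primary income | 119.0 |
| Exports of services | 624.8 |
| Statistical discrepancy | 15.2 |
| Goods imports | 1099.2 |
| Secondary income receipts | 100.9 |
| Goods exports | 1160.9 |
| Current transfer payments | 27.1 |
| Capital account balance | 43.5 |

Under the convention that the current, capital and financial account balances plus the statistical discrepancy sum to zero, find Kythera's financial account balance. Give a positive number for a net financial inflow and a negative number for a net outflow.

-283.4

Goods balance = 1160.9 - 1099.2 = 61.7
Services balance = 624.8 - 654.6 = -29.8
Trade balance (goods + services) = 61.7 + (-29.8) = 31.9
Net primary income = 119.0
Net secondary income = 100.9 - 27.1 = 73.8
Current account = 31.9 + 119.0 + 73.8 = 224.7
Financial account = -(224.7 + 43.5 + 15.2) = -283.4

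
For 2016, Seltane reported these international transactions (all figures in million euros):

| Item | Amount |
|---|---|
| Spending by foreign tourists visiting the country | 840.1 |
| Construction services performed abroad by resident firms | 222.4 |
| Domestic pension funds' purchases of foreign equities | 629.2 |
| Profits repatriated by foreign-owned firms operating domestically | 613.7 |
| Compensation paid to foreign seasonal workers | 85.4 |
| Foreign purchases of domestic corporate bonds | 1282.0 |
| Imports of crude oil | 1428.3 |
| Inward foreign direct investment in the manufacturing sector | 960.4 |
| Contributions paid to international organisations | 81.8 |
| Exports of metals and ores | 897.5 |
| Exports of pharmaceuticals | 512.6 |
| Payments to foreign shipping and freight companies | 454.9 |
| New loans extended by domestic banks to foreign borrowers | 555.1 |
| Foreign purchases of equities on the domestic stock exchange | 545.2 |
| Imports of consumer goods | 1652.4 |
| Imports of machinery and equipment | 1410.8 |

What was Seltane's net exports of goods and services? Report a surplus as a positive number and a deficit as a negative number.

Goods: -1428.3 + 512.6 - 1652.4 + 897.5 - 1410.8 = -3081.4
Services: 840.1 + 222.4 - 454.9 = 607.6
Trade balance = -3081.4 + 607.6 = -2473.8
(Excluded from the trade balance — financial account: domestic pension funds' purchases of foreign equities 629.2, foreign purchases of domestic corporate bonds 1282.0, inward foreign direct investment in the manufacturing sector 960.4, new loans extended by domestic banks to foreign borrowers 555.1, foreign purchases of equities on the domestic stock exchange 545.2; primary income: profits repatriated by foreign-owned firms operating domestically 613.7, compensation paid to foreign seasonal workers 85.4; secondary income: contributions paid to international organisations 81.8.)

-2473.8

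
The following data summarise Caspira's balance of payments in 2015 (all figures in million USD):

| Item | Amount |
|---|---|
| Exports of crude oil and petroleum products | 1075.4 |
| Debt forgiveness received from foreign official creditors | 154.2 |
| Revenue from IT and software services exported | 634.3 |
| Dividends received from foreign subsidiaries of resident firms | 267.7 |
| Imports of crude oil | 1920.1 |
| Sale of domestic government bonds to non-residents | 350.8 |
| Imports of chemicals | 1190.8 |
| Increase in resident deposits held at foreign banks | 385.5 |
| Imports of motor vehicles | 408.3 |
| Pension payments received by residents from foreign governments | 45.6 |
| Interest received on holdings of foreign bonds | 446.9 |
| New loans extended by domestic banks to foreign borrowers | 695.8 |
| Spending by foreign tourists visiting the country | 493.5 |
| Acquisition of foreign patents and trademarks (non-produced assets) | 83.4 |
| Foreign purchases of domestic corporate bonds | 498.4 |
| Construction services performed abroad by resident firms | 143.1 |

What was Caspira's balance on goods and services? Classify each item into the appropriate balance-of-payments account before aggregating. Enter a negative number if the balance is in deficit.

-1172.9

Goods: -1920.1 - 408.3 + 1075.4 - 1190.8 = -2443.8
Services: 143.1 + 634.3 + 493.5 = 1270.9
Trade balance = -2443.8 + 1270.9 = -1172.9
(Excluded from the trade balance — capital account: debt forgiveness received from foreign official creditors 154.2, acquisition of foreign patents and trademarks (non-produced assets) 83.4; primary income: dividends received from foreign subsidiaries of resident firms 267.7, interest received on holdings of foreign bonds 446.9; financial account: sale of domestic government bonds to non-residents 350.8, increase in resident deposits held at foreign banks 385.5, new loans extended by domestic banks to foreign borrowers 695.8, foreign purchases of domestic corporate bonds 498.4; secondary income: pension payments received by residents from foreign governments 45.6.)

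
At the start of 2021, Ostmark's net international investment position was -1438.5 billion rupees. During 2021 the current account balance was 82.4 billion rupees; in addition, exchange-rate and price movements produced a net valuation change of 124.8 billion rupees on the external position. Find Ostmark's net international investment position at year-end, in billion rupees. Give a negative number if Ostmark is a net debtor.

Change in NIIP = current account + net valuation change = 82.4 + 124.8 = 207.2
End-of-year NIIP = -1438.5 + 207.2 = -1231.3

-1231.3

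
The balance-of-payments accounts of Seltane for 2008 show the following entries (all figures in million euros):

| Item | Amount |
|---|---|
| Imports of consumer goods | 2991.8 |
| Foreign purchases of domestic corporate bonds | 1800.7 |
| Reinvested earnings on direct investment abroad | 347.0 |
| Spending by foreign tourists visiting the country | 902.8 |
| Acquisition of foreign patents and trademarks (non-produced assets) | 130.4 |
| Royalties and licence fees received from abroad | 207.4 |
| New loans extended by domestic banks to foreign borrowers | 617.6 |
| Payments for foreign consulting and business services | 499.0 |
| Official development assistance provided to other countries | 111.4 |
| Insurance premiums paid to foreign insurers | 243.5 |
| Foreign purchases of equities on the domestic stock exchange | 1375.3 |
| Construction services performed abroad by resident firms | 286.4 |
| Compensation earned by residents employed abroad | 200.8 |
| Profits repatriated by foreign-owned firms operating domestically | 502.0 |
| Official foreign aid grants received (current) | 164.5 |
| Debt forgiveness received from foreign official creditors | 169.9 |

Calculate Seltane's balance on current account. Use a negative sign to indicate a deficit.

-2238.8

Goods: -2991.8
Services: -499.0 + 286.4 + 902.8 + 207.4 - 243.5 = 654.1
Primary income: 200.8 + 347.0 - 502.0 = 45.8
Secondary income: -111.4 + 164.5 = 53.1
Current account = (-2991.8) + 654.1 + 45.8 + 53.1 = -2238.8
(Excluded from the current account — financial account: foreign purchases of domestic corporate bonds 1800.7, new loans extended by domestic banks to foreign borrowers 617.6, foreign purchases of equities on the domestic stock exchange 1375.3; capital account: acquisition of foreign patents and trademarks (non-produced assets) 130.4, debt forgiveness received from foreign official creditors 169.9.)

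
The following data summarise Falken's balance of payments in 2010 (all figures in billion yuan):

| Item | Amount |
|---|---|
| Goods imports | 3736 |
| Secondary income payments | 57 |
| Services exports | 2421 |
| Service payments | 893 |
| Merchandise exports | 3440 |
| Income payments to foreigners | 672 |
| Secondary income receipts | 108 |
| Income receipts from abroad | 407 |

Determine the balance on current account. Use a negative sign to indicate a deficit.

1018

Goods balance = 3440 - 3736 = -296
Services balance = 2421 - 893 = 1528
Trade balance (goods + services) = -296 + 1528 = 1232
Net primary income = 407 - 672 = -265
Net secondary income = 108 - 57 = 51
Current account = 1232 + (-265) + 51 = 1018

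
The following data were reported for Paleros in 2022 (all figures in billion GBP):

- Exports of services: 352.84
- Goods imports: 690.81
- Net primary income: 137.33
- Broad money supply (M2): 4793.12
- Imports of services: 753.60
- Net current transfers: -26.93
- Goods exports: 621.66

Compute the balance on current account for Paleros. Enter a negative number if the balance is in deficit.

-359.51

Goods balance = 621.66 - 690.81 = -69.15
Services balance = 352.84 - 753.60 = -400.76
Trade balance (goods + services) = -69.15 + (-400.76) = -469.91
Net primary income = 137.33
Net secondary income = -26.93
Current account = -469.91 + 137.33 + (-26.93) = -359.51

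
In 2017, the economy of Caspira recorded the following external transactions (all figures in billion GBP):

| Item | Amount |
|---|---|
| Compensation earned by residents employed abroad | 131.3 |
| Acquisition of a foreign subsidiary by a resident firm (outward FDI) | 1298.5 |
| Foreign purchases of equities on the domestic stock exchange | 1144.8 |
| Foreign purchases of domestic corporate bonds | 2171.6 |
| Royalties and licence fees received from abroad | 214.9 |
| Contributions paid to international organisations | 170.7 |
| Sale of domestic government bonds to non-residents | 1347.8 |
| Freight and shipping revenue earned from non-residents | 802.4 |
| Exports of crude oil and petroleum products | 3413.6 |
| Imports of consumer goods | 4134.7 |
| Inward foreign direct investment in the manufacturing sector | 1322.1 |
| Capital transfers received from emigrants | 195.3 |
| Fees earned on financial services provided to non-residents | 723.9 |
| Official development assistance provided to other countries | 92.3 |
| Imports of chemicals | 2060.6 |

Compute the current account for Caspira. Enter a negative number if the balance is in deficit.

-1172.2

Goods: -2060.6 + 3413.6 - 4134.7 = -2781.7
Services: 802.4 + 214.9 + 723.9 = 1741.2
Primary income: 131.3
Secondary income: -170.7 - 92.3 = -263.0
Current account = (-2781.7) + 1741.2 + 131.3 + (-263.0) = -1172.2
(Excluded from the current account — financial account: acquisition of a foreign subsidiary by a resident firm (outward FDI) 1298.5, foreign purchases of equities on the domestic stock exchange 1144.8, foreign purchases of domestic corporate bonds 2171.6, sale of domestic government bonds to non-residents 1347.8, inward foreign direct investment in the manufacturing sector 1322.1; capital account: capital transfers received from emigrants 195.3.)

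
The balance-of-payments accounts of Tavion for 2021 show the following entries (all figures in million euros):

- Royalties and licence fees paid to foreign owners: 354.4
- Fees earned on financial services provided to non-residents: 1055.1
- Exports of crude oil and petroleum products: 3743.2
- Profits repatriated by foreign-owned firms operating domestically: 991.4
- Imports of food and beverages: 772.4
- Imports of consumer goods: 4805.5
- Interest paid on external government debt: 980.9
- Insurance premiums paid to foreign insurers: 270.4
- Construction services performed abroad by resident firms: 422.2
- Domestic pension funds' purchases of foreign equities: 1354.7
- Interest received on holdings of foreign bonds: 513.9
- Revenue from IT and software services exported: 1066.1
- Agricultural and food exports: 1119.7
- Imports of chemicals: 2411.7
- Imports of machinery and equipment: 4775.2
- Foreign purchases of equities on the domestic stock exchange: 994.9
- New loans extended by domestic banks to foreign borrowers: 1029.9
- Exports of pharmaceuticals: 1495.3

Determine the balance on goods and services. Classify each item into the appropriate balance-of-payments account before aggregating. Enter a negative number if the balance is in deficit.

-4488.0

Goods: -2411.7 + 1119.7 - 4805.5 - 4775.2 - 772.4 + 1495.3 + 3743.2 = -6406.6
Services: 1066.1 - 270.4 + 422.2 - 354.4 + 1055.1 = 1918.6
Trade balance = -6406.6 + 1918.6 = -4488.0
(Excluded from the trade balance — primary income: profits repatriated by foreign-owned firms operating domestically 991.4, interest paid on external government debt 980.9, interest received on holdings of foreign bonds 513.9; financial account: domestic pension funds' purchases of foreign equities 1354.7, foreign purchases of equities on the domestic stock exchange 994.9, new loans extended by domestic banks to foreign borrowers 1029.9.)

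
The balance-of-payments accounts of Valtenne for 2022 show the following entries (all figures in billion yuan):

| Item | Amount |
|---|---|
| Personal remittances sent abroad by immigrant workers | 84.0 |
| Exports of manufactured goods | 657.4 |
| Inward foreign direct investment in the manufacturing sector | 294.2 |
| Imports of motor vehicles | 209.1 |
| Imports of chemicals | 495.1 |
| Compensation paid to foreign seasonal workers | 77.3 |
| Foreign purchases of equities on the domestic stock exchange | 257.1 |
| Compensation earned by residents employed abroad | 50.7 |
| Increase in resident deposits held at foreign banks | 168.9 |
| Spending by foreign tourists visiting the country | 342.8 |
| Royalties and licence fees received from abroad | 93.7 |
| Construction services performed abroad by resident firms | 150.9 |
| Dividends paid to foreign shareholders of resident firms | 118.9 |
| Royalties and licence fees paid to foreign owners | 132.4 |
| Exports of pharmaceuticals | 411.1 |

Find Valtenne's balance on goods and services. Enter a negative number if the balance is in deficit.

819.3

Goods: 657.4 - 209.1 + 411.1 - 495.1 = 364.3
Services: 342.8 + 150.9 - 132.4 + 93.7 = 455.0
Trade balance = 364.3 + 455.0 = 819.3
(Excluded from the trade balance — secondary income: personal remittances sent abroad by immigrant workers 84.0; financial account: inward foreign direct investment in the manufacturing sector 294.2, foreign purchases of equities on the domestic stock exchange 257.1, increase in resident deposits held at foreign banks 168.9; primary income: compensation paid to foreign seasonal workers 77.3, compensation earned by residents employed abroad 50.7, dividends paid to foreign shareholders of resident firms 118.9.)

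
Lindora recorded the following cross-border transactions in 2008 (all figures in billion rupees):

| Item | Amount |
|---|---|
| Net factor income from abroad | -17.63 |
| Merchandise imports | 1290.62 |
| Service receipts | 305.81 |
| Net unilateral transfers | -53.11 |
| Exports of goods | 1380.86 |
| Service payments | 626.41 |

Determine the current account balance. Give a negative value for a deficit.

-301.10

Goods balance = 1380.86 - 1290.62 = 90.24
Services balance = 305.81 - 626.41 = -320.60
Trade balance (goods + services) = 90.24 + (-320.60) = -230.36
Net primary income = -17.63
Net secondary income = -53.11
Current account = -230.36 + (-17.63) + (-53.11) = -301.10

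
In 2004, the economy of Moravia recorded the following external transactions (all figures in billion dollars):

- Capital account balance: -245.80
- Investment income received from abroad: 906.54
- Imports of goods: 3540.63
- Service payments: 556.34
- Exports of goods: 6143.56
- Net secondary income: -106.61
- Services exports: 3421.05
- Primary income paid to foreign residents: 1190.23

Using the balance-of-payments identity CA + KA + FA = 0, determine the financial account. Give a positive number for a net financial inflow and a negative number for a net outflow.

Goods balance = 6143.56 - 3540.63 = 2602.93
Services balance = 3421.05 - 556.34 = 2864.71
Trade balance (goods + services) = 2602.93 + 2864.71 = 5467.64
Net primary income = 906.54 - 1190.23 = -283.69
Net secondary income = -106.61
Current account = 5467.64 + (-283.69) + (-106.61) = 5077.34
Financial account = -(5077.34 + (-245.80)) = -4831.54

-4831.54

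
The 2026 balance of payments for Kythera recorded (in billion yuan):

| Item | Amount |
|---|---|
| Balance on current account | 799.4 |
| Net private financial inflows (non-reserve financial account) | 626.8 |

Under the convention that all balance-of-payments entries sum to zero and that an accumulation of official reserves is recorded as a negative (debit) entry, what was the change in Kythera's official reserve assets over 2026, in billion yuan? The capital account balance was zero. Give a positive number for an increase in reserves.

1426.2

Official reserve transactions balance = -(799.4 + 626.8) = -1426.2
An accumulation of reserves is recorded as a debit (negative entry), so the change in the stock of reserves is the negative of that balance.
Change in official reserves = -(-1426.2) = 1426.2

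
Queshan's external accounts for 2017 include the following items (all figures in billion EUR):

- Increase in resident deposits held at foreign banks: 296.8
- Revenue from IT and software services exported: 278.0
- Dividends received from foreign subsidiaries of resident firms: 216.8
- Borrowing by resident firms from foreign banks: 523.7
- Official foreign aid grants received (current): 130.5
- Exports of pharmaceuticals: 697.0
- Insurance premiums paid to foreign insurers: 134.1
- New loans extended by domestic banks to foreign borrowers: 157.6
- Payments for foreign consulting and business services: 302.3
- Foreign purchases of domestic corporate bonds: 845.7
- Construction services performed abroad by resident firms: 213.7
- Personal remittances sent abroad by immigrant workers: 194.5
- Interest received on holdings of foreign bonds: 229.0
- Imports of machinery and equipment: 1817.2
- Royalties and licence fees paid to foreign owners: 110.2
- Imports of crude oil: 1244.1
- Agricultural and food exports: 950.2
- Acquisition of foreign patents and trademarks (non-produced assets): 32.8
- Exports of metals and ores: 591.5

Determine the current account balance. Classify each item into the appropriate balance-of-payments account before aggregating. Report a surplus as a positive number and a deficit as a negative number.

-495.7

Goods: -1817.2 + 950.2 + 591.5 - 1244.1 + 697.0 = -822.6
Services: 213.7 - 134.1 - 302.3 + 278.0 - 110.2 = -54.9
Primary income: 216.8 + 229.0 = 445.8
Secondary income: 130.5 - 194.5 = -64.0
Current account = (-822.6) + (-54.9) + 445.8 + (-64.0) = -495.7
(Excluded from the current account — financial account: increase in resident deposits held at foreign banks 296.8, borrowing by resident firms from foreign banks 523.7, new loans extended by domestic banks to foreign borrowers 157.6, foreign purchases of domestic corporate bonds 845.7; capital account: acquisition of foreign patents and trademarks (non-produced assets) 32.8.)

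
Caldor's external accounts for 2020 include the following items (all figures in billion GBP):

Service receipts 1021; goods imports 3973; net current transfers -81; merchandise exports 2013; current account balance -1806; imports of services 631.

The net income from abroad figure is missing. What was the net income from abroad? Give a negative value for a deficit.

-155

Current account = goods balance + services balance + net primary income + net secondary income
Sum of the known components = -1651
Net income from abroad = CA - (known components) = -1806 - (-1651) = -155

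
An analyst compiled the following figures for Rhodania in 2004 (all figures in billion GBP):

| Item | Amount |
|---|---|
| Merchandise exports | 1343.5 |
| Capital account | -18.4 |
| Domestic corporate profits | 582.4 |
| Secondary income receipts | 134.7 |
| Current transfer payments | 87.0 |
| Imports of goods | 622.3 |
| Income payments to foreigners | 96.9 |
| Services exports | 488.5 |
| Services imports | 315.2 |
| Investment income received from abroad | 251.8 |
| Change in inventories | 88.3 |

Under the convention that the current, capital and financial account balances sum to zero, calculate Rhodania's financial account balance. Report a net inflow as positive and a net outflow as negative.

Goods balance = 1343.5 - 622.3 = 721.2
Services balance = 488.5 - 315.2 = 173.3
Trade balance (goods + services) = 721.2 + 173.3 = 894.5
Net primary income = 251.8 - 96.9 = 154.9
Net secondary income = 134.7 - 87.0 = 47.7
Current account = 894.5 + 154.9 + 47.7 = 1097.1
Financial account = -(1097.1 + (-18.4)) = -1078.7

-1078.7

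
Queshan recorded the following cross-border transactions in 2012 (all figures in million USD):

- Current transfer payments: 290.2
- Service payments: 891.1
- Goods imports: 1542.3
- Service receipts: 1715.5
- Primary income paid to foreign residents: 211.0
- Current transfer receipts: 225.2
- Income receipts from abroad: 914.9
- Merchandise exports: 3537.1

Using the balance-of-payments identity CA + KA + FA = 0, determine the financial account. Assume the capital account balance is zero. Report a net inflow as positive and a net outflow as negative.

Goods balance = 3537.1 - 1542.3 = 1994.8
Services balance = 1715.5 - 891.1 = 824.4
Trade balance (goods + services) = 1994.8 + 824.4 = 2819.2
Net primary income = 914.9 - 211.0 = 703.9
Net secondary income = 225.2 - 290.2 = -65.0
Current account = 2819.2 + 703.9 + (-65.0) = 3458.1
Financial account = -(3458.1) = -3458.1

-3458.1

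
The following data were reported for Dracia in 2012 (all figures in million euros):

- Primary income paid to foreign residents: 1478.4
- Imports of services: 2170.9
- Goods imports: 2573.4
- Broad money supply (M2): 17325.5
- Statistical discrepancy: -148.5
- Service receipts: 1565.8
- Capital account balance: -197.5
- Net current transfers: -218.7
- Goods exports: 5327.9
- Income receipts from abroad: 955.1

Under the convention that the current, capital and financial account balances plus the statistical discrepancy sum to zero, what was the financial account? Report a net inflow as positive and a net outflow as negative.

-1061.4

Goods balance = 5327.9 - 2573.4 = 2754.5
Services balance = 1565.8 - 2170.9 = -605.1
Trade balance (goods + services) = 2754.5 + (-605.1) = 2149.4
Net primary income = 955.1 - 1478.4 = -523.3
Net secondary income = -218.7
Current account = 2149.4 + (-523.3) + (-218.7) = 1407.4
Financial account = -(1407.4 + (-197.5) + (-148.5)) = -1061.4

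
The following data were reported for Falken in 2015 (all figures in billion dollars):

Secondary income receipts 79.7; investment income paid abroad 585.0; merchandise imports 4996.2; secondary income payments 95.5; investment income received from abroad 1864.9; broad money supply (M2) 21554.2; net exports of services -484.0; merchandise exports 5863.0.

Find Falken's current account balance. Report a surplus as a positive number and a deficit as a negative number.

1646.9

Goods balance = 5863.0 - 4996.2 = 866.8
Services balance = -484.0
Trade balance (goods + services) = 866.8 + (-484.0) = 382.8
Net primary income = 1864.9 - 585.0 = 1279.9
Net secondary income = 79.7 - 95.5 = -15.8
Current account = 382.8 + 1279.9 + (-15.8) = 1646.9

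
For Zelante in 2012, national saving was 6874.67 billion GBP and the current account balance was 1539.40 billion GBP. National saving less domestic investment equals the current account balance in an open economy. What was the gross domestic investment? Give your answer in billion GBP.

5335.27

I = S - CA = 6874.67 - 1539.40 = 5335.27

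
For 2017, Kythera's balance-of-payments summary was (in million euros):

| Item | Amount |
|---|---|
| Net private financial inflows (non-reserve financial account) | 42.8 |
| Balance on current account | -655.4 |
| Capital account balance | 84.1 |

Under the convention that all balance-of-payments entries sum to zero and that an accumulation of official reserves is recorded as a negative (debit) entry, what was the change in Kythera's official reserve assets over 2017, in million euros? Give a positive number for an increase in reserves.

-528.5

Official reserve transactions balance = -((-655.4) + 84.1 + 42.8) = 528.5
An accumulation of reserves is recorded as a debit (negative entry), so the change in the stock of reserves is the negative of that balance.
Change in official reserves = -(528.5) = -528.5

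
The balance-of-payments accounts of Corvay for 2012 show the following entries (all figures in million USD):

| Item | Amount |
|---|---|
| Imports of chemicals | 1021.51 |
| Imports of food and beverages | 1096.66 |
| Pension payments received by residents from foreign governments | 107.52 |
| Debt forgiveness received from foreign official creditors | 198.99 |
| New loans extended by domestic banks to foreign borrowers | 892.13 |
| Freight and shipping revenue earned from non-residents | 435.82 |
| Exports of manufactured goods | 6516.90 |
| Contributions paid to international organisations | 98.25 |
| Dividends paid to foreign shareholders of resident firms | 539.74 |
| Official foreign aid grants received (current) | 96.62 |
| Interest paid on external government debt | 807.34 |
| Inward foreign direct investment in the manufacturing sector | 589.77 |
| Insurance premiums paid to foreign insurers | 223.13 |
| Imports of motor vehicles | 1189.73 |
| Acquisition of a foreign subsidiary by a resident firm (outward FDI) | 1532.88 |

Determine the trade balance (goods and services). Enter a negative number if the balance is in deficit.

Goods: -1021.51 - 1096.66 + 6516.90 - 1189.73 = 3209.00
Services: 435.82 - 223.13 = 212.69
Trade balance = 3209.00 + 212.69 = 3421.69
(Excluded from the trade balance — secondary income: pension payments received by residents from foreign governments 107.52, contributions paid to international organisations 98.25, official foreign aid grants received (current) 96.62; capital account: debt forgiveness received from foreign official creditors 198.99; financial account: new loans extended by domestic banks to foreign borrowers 892.13, inward foreign direct investment in the manufacturing sector 589.77, acquisition of a foreign subsidiary by a resident firm (outward FDI) 1532.88; primary income: dividends paid to foreign shareholders of resident firms 539.74, interest paid on external government debt 807.34.)

3421.69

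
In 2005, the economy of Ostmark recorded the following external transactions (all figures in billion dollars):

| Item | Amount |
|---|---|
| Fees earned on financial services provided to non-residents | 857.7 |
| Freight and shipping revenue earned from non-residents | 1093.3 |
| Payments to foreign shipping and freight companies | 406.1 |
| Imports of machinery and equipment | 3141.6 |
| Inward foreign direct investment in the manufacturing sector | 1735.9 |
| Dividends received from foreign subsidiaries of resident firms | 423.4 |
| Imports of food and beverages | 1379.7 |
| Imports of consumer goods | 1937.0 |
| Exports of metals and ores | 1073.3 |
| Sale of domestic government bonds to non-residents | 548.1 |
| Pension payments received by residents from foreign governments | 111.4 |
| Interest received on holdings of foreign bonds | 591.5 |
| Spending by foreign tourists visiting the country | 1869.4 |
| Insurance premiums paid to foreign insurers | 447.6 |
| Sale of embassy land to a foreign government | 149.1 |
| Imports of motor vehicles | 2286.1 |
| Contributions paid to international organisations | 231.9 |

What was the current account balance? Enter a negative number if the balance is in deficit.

-3810.0

Goods: -1379.7 - 2286.1 - 1937.0 + 1073.3 - 3141.6 = -7671.1
Services: 1869.4 + 857.7 - 447.6 + 1093.3 - 406.1 = 2966.7
Primary income: 591.5 + 423.4 = 1014.9
Secondary income: -231.9 + 111.4 = -120.5
Current account = (-7671.1) + 2966.7 + 1014.9 + (-120.5) = -3810.0
(Excluded from the current account — financial account: inward foreign direct investment in the manufacturing sector 1735.9, sale of domestic government bonds to non-residents 548.1; capital account: sale of embassy land to a foreign government 149.1.)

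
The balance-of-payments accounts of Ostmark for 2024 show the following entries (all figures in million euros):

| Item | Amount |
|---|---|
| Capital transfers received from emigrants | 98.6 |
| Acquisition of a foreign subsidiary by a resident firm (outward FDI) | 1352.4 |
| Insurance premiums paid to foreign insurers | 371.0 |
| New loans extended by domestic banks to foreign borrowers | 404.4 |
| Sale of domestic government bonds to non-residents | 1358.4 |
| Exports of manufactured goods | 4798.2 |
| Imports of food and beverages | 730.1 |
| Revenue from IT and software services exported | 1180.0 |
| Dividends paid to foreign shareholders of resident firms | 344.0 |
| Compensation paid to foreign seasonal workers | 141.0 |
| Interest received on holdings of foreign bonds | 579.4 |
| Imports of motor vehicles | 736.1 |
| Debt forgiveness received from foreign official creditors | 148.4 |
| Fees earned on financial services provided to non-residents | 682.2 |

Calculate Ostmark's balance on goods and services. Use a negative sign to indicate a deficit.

4823.2

Goods: 4798.2 - 730.1 - 736.1 = 3332.0
Services: 1180.0 + 682.2 - 371.0 = 1491.2
Trade balance = 3332.0 + 1491.2 = 4823.2
(Excluded from the trade balance — capital account: capital transfers received from emigrants 98.6, debt forgiveness received from foreign official creditors 148.4; financial account: acquisition of a foreign subsidiary by a resident firm (outward FDI) 1352.4, new loans extended by domestic banks to foreign borrowers 404.4, sale of domestic government bonds to non-residents 1358.4; primary income: dividends paid to foreign shareholders of resident firms 344.0, compensation paid to foreign seasonal workers 141.0, interest received on holdings of foreign bonds 579.4.)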